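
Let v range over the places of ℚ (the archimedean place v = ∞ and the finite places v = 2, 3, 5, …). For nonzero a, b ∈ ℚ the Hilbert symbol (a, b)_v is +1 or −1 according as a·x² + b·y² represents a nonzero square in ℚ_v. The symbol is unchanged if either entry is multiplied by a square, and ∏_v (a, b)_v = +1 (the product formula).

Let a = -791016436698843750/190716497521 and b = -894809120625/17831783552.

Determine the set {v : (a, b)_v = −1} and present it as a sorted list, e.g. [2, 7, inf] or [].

[2, 3, 17, inf]

(a, b) ≡ (-6, -34) mod (ℚ^×)²; places V = {2, 3, 5, 7, 11, 17, 19, 23, 29, 37, ∞}.
(a,b)_19: α=2, u≡2; β=2, v≡7 (mod 19); (2|19)=-1, (7|19)=+1; sign (−1)^0·-1^2·+1^2 = +1.
(a,b)_∞: sgn(-6)=−, sgn(-34)=−, so -1.
(a,b)_3: α=1, u≡1; β=2, v≡2 (mod 3); (1|3)=+1, (2|3)=-1; sign (−1)^0·+1^2·-1^1 = -1.
(a,b)_37: α=-4, u≡5; β=-2, v≡34 (mod 37); (5|37)=-1, (34|37)=+1; sign (−1)^0·-1^-2·+1^-4 = +1.
(a,b)_23: α=4, u≡14; β=2, v≡18 (mod 23); (14|23)=-1, (18|23)=+1; sign (−1)^0·-1^2·+1^4 = +1.
(a,b)_17: α=4, u≡3; β=1, v≡9 (mod 17); (3|17)=-1, (9|17)=+1; sign (−1)^0·-1^1·+1^4 = -1.
(a,b)_11: α=-2, u≡3; β=-2, v≡2 (mod 11); (3|11)=+1, (2|11)=-1; sign (−1)^0·+1^-2·-1^-2 = +1.
(a,b)_2: α=1, β=-7; u≡5, v≡7 (mod 8); ε(u)ε(v)=0·1, αω(v)=1·0, βω(u)=-7·1; sum ≡ 1  ⇒  -1.
(a,b)_7: α=0, u≡1; β=2, v≡2 (mod 7); (1|7)=+1, (2|7)=+1; sign (−1)^0·+1^2·+1^0 = +1.
(a,b)_29: α=-2, u≡23; β=-2, v≡7 (mod 29); (23|29)=+1, (7|29)=+1; sign (−1)^0·+1^-2·+1^-2 = +1.
(a,b)_5: α=6, u≡4; β=4, v≡1 (mod 5); (4|5)=+1, (1|5)=+1; sign (−1)^0·+1^4·+1^6 = +1.
Ram(-6, -34) = {2, 3, 17, ∞}; no ℚ_2-point on the conic.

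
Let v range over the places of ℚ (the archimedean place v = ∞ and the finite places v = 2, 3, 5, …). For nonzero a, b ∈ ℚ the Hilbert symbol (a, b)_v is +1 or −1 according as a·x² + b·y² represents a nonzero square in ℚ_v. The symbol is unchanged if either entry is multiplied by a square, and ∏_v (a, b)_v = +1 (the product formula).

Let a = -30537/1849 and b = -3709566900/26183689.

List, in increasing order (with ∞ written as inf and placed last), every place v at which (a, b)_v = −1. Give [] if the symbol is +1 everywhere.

[2, inf]

Mod squares: a ≡ -377, b ≡ -29. Check v ∈ {∞, 2, 3, 5, 7, 13, 17, 29, 43}.
v=3: a=3^4·(≡1), b=3^2·(≡1) mod 3; (1|3)=+1, (1|3)=+1; (−1)^{4·2·1}·(+1)^2·(+1)^4 = +1.
v=17: a=17^0·(≡14), b=17^-2·(≡5) mod 17; (14|17)=-1, (5|17)=-1; (−1)^{0·-2·8}·(-1)^-2·(-1)^0 = +1.
v=∞: -377 < 0 and -29 < 0  ⇒  (a,b)_∞ = -1.
v=43: a=43^-2·(≡36), b=43^-2·(≡1) mod 43; (36|43)=+1, (1|43)=+1; (−1)^{-2·-2·21}·(+1)^-2·(+1)^-2 = +1.
v=2: v_2(a)=0, v_2(b)=2; units ≡ 7, 3 (mod 8); ε·ε+αω+βω = 1·1+0·1+2·0 ≡ 1  ⇒  (a,b)_2 = -1.
v=13: a=13^1·(≡10), b=13^2·(≡3) mod 13; (10|13)=+1, (3|13)=+1; (−1)^{1·2·6}·(+1)^2·(+1)^1 = +1.
v=5: a=5^0·(≡2), b=5^2·(≡1) mod 5; (2|5)=-1, (1|5)=+1; (−1)^{0·2·2}·(-1)^2·(+1)^0 = +1.
v=29: a=29^1·(≡22), b=29^3·(≡28) mod 29; (22|29)=+1, (28|29)=+1; (−1)^{1·3·14}·(+1)^3·(+1)^1 = +1.
v=7: a=7^0·(≡4), b=7^-2·(≡5) mod 7; (4|7)=+1, (5|7)=-1; (−1)^{0·-2·3}·(+1)^-2·(-1)^0 = +1.
|Ram(-377, -29)| = 2, even; anisotropic at {2, ∞}.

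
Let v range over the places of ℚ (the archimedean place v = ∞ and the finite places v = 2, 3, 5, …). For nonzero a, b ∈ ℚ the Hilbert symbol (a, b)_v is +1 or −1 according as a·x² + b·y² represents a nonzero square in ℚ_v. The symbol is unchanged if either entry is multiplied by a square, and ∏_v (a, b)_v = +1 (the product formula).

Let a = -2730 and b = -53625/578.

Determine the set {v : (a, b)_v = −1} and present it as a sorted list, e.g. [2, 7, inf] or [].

Mod squares: a ≡ -2730, b ≡ -4290. Check v ∈ {∞, 2, 3, 5, 7, 11, 13, 17}.
v=11: a=11^0·(≡9), b=11^1·(≡7) mod 11; (9|11)=+1, (7|11)=-1; (−1)^{0·1·5}·(+1)^1·(-1)^0 = +1.
v=2: v_2(a)=1, v_2(b)=-1; units ≡ 3, 7 (mod 8); ε·ε+αω+βω = 1·1+1·0+-1·1 ≡ 0  ⇒  (a,b)_2 = +1.
v=7: a=7^1·(≡2), b=7^0·(≡4) mod 7; (2|7)=+1, (4|7)=+1; (−1)^{1·0·3}·(+1)^0·(+1)^1 = +1.
v=3: a=3^1·(≡2), b=3^1·(≡1) mod 3; (2|3)=-1, (1|3)=+1; (−1)^{1·1·1}·(-1)^1·(+1)^1 = +1.
v=17: a=17^0·(≡7), b=17^-2·(≡5) mod 17; (7|17)=-1, (5|17)=-1; (−1)^{0·-2·8}·(-1)^-2·(-1)^0 = +1.
v=5: a=5^1·(≡4), b=5^3·(≡2) mod 5; (4|5)=+1, (2|5)=-1; (−1)^{1·3·2}·(+1)^3·(-1)^1 = -1.
v=13: a=13^1·(≡11), b=13^1·(≡8) mod 13; (11|13)=-1, (8|13)=-1; (−1)^{1·1·6}·(-1)^1·(-1)^1 = +1.
v=∞: -2730 < 0 and -4290 < 0  ⇒  (a,b)_∞ = -1.
Ram(-2730, -4290) = {5, ∞}; no ℚ_5-point on the conic.

[5, inf]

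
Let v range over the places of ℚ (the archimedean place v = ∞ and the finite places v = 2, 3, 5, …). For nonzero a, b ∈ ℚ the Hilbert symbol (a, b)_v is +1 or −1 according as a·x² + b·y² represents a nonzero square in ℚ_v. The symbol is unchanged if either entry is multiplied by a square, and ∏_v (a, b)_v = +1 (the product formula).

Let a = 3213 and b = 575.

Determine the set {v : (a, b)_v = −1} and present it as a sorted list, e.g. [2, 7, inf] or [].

[3, 17]

Mod squares: a ≡ 357, b ≡ 23. Check v ∈ {∞, 2, 3, 5, 7, 17, 23}.
v=3: a=3^3·(≡2), b=3^0·(≡2) mod 3; (2|3)=-1, (2|3)=-1; (−1)^{3·0·1}·(-1)^0·(-1)^3 = -1.
v=∞: 357 > 0 and 23 > 0  ⇒  (a,b)_∞ = +1.
v=7: a=7^1·(≡4), b=7^0·(≡1) mod 7; (4|7)=+1, (1|7)=+1; (−1)^{1·0·3}·(+1)^0·(+1)^1 = +1.
v=5: a=5^0·(≡3), b=5^2·(≡3) mod 5; (3|5)=-1, (3|5)=-1; (−1)^{0·2·2}·(-1)^2·(-1)^0 = +1.
v=17: a=17^1·(≡2), b=17^0·(≡14) mod 17; (2|17)=+1, (14|17)=-1; (−1)^{1·0·8}·(+1)^0·(-1)^1 = -1.
v=23: a=23^0·(≡16), b=23^1·(≡2) mod 23; (16|23)=+1, (2|23)=+1; (−1)^{0·1·11}·(+1)^1·(+1)^0 = +1.
v=2: v_2(a)=0, v_2(b)=0; units ≡ 5, 7 (mod 8); ε·ε+αω+βω = 0·1+0·0+0·1 ≡ 0  ⇒  (a,b)_2 = +1.
|Ram(357, 23)| = 2, even; anisotropic at {3, 17}.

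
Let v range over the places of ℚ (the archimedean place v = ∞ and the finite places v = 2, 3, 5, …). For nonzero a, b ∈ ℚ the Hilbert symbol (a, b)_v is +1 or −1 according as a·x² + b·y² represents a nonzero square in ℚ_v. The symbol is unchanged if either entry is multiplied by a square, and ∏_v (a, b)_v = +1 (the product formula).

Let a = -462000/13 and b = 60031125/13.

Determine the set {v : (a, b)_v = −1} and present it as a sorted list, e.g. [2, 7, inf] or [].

(a, b) ≡ (-15015, 65) mod (ℚ^×)²; places V = {2, 3, 5, 7, 11, 13, ∞}.
(a,b)_7: α=1, u≡4; β=2, v≡1 (mod 7); (4|7)=+1, (1|7)=+1; sign (−1)^0·+1^2·+1^1 = +1.
(a,b)_11: α=1, u≡10; β=2, v≡7 (mod 11); (10|11)=-1, (7|11)=-1; sign (−1)^0·-1^2·-1^1 = -1.
(a,b)_∞: sgn(-15015)=−, sgn(65)=+, so +1.
(a,b)_13: α=-1, u≡7; β=-1, v≡11 (mod 13); (7|13)=-1, (11|13)=-1; sign (−1)^0·-1^-1·-1^-1 = +1.
(a,b)_2: α=4, β=0; u≡1, v≡1 (mod 8); ε(u)ε(v)=0·0, αω(v)=4·0, βω(u)=0·0; sum ≡ 0  ⇒  +1.
(a,b)_3: α=1, u≡2; β=4, v≡2 (mod 3); (2|3)=-1, (2|3)=-1; sign (−1)^0·-1^4·-1^1 = -1.
(a,b)_5: α=3, u≡3; β=3, v≡3 (mod 5); (3|5)=-1, (3|5)=-1; sign (−1)^0·-1^3·-1^3 = +1.
(-15015, 65 / ℚ) ramifies at {3, 11}: a division algebra.

[3, 11]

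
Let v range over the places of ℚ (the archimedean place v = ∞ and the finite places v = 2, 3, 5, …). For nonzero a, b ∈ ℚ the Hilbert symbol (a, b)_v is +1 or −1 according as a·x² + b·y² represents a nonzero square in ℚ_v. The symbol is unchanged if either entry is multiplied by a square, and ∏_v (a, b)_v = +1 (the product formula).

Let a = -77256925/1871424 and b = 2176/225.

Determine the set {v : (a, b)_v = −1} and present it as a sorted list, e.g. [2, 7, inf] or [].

[2, 17]

(a, b) ≡ (-37, 34) mod (ℚ^×)²; places V = {2, 3, 5, 17, 19, 37, ∞}.
(a,b)_19: α=-2, u≡6; β=0, v≡3 (mod 19); (6|19)=+1, (3|19)=-1; sign (−1)^0·+1^0·-1^-2 = +1.
(a,b)_5: α=2, u≡2; β=-2, v≡4 (mod 5); (2|5)=-1, (4|5)=+1; sign (−1)^0·-1^-2·+1^2 = +1.
(a,b)_17: α=4, u≡6; β=1, v≡15 (mod 17); (6|17)=-1, (15|17)=+1; sign (−1)^0·-1^1·+1^4 = -1.
(a,b)_∞: sgn(-37)=−, sgn(34)=+, so +1.
(a,b)_37: α=1, u≡33; β=0, v≡10 (mod 37); (33|37)=+1, (10|37)=+1; sign (−1)^0·+1^0·+1^1 = +1.
(a,b)_2: α=-6, β=7; u≡3, v≡1 (mod 8); ε(u)ε(v)=1·0, αω(v)=-6·0, βω(u)=7·1; sum ≡ 1  ⇒  -1.
(a,b)_3: α=-4, u≡2; β=-2, v≡1 (mod 3); (2|3)=-1, (1|3)=+1; sign (−1)^0·-1^-2·+1^-4 = +1.
|Ram(-37, 34)| = 2, even; anisotropic at {2, 17}.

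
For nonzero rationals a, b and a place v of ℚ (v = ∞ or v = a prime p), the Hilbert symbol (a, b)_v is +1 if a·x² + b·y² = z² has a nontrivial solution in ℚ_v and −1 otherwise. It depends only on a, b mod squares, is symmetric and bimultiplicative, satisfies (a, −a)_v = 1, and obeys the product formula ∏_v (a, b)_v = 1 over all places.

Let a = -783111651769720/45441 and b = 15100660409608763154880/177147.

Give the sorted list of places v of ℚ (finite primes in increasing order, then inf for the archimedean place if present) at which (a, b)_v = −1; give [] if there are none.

[2, 5, 11, 13, 17, 31]

Mod squares: a ≡ -2260830, b ≡ 4485. Check v ∈ {∞, 2, 3, 5, 7, 11, 13, 17, 23, 31, 37}.
v=∞: -2260830 < 0 and 4485 > 0  ⇒  (a,b)_∞ = +1.
v=23: a=23^2·(≡12), b=23^3·(≡17) mod 23; (12|23)=+1, (17|23)=-1; (−1)^{2·3·11}·(+1)^3·(-1)^2 = +1.
v=7: a=7^2·(≡2), b=7^0·(≡3) mod 7; (2|7)=+1, (3|7)=-1; (−1)^{2·0·3}·(+1)^0·(-1)^2 = +1.
v=31: a=31^1·(≡11), b=31^2·(≡15) mod 31; (11|31)=-1, (15|31)=-1; (−1)^{1·2·15}·(-1)^2·(-1)^1 = -1.
v=2: v_2(a)=3, v_2(b)=6; units ≡ 1, 5 (mod 8); ε·ε+αω+βω = 0·0+3·1+6·0 ≡ 1  ⇒  (a,b)_2 = -1.
v=3: a=3^-5·(≡2), b=3^-11·(≡1) mod 3; (2|3)=-1, (1|3)=+1; (−1)^{-5·-11·1}·(-1)^-11·(+1)^-5 = +1.
v=11: a=11^-1·(≡4), b=11^2·(≡7) mod 11; (4|11)=+1, (7|11)=-1; (−1)^{-1·2·5}·(+1)^2·(-1)^-1 = -1.
v=5: a=5^1·(≡1), b=5^1·(≡3) mod 5; (1|5)=+1, (3|5)=-1; (−1)^{1·1·2}·(+1)^1·(-1)^1 = -1.
v=13: a=13^1·(≡9), b=13^1·(≡8) mod 13; (9|13)=+1, (8|13)=-1; (−1)^{1·1·6}·(+1)^1·(-1)^1 = -1.
v=37: a=37^4·(≡6), b=37^6·(≡29) mod 37; (6|37)=-1, (29|37)=-1; (−1)^{4·6·18}·(-1)^6·(-1)^4 = +1.
v=17: a=17^-1·(≡1), b=17^0·(≡5) mod 17; (1|17)=+1, (5|17)=-1; (−1)^{-1·0·8}·(+1)^0·(-1)^-1 = -1.
(-2260830, 4485 / ℚ) ramifies at {2, 5, 11, 13, 17, 31}: a division algebra.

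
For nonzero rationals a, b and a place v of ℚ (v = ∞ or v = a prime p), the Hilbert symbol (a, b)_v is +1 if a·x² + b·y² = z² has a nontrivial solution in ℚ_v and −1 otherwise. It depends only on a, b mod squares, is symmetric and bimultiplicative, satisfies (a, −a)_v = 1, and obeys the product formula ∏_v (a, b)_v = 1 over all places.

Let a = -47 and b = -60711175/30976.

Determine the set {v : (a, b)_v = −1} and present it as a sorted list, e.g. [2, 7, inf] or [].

[47, inf]

(a, b) ≡ (-47, -7) mod (ℚ^×)²; places V = {2, 5, 7, 11, 19, 31, 47, ∞}.
(a,b)_19: α=0, u≡10; β=2, v≡18 (mod 19); (10|19)=-1, (18|19)=-1; sign (−1)^0·-1^2·-1^0 = +1.
(a,b)_∞: sgn(-47)=−, sgn(-7)=−, so -1.
(a,b)_11: α=0, u≡8; β=-2, v≡1 (mod 11); (8|11)=-1, (1|11)=+1; sign (−1)^0·-1^-2·+1^0 = +1.
(a,b)_47: α=1, u≡46; β=0, v≡45 (mod 47); (46|47)=-1, (45|47)=-1; sign (−1)^0·-1^0·-1^1 = -1.
(a,b)_5: α=0, u≡3; β=2, v≡3 (mod 5); (3|5)=-1, (3|5)=-1; sign (−1)^0·-1^2·-1^0 = +1.
(a,b)_31: α=0, u≡15; β=2, v≡27 (mod 31); (15|31)=-1, (27|31)=-1; sign (−1)^0·-1^2·-1^0 = +1.
(a,b)_2: α=0, β=-8; u≡1, v≡1 (mod 8); ε(u)ε(v)=0·0, αω(v)=0·0, βω(u)=-8·0; sum ≡ 0  ⇒  +1.
(a,b)_7: α=0, u≡2; β=1, v≡3 (mod 7); (2|7)=+1, (3|7)=-1; sign (−1)^0·+1^1·-1^0 = +1.
(-47, -7 / ℚ) ramifies at {47, ∞}: a division algebra.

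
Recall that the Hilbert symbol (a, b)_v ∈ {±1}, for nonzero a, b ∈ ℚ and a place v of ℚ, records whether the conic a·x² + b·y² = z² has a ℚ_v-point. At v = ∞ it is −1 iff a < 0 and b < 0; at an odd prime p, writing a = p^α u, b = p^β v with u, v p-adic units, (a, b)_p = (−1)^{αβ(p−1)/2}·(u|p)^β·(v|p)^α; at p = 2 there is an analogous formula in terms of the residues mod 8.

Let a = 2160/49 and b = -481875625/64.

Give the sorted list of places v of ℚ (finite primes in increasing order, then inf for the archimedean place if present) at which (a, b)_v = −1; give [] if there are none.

(a, b) ≡ (15, -771001) mod (ℚ^×)²; places V = {2, 3, 5, 7, 11, 17, 19, 31, ∞}.
(a,b)_17: α=0, u≡8; β=1, v≡3 (mod 17); (8|17)=+1, (3|17)=-1; sign (−1)^0·+1^1·-1^0 = +1.
(a,b)_∞: sgn(15)=+, sgn(-771001)=−, so +1.
(a,b)_11: α=0, u≡3; β=1, v≡1 (mod 11); (3|11)=+1, (1|11)=+1; sign (−1)^0·+1^1·+1^0 = +1.
(a,b)_5: α=1, u≡3; β=4, v≡1 (mod 5); (3|5)=-1, (1|5)=+1; sign (−1)^0·-1^4·+1^1 = +1.
(a,b)_3: α=3, u≡2; β=0, v≡2 (mod 3); (2|3)=-1, (2|3)=-1; sign (−1)^0·-1^0·-1^3 = -1.
(a,b)_2: α=4, β=-6; u≡7, v≡7 (mod 8); ε(u)ε(v)=1·1, αω(v)=4·0, βω(u)=-6·0; sum ≡ 1  ⇒  -1.
(a,b)_19: α=0, u≡15; β=1, v≡4 (mod 19); (15|19)=-1, (4|19)=+1; sign (−1)^0·-1^1·+1^0 = -1.
(a,b)_7: α=-2, u≡4; β=1, v≡4 (mod 7); (4|7)=+1, (4|7)=+1; sign (−1)^0·+1^1·+1^-2 = +1.
(a,b)_31: α=0, u≡27; β=1, v≡24 (mod 31); (27|31)=-1, (24|31)=-1; sign (−1)^0·-1^1·-1^0 = -1.
Ram(15, -771001) = {2, 3, 19, 31}; no ℚ_2-point on the conic.

[2, 3, 19, 31]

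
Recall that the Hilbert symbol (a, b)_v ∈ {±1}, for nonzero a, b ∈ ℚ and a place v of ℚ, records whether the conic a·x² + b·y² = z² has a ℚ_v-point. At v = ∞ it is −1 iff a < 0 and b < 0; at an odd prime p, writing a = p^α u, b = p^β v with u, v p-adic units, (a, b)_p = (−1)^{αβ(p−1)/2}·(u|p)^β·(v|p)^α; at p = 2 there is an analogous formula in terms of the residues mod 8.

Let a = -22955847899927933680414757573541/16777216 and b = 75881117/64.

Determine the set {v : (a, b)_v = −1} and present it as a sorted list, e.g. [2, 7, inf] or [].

Mod squares: a ≡ -172535181, b ≡ 210197. Check v ∈ {∞, 2, 3, 7, 11, 13, 19, 23, 29, 31, 37}.
v=∞: -172535181 < 0 and 210197 > 0  ⇒  (a,b)_∞ = +1.
v=2: v_2(a)=-24, v_2(b)=-6; units ≡ 3, 5 (mod 8); ε·ε+αω+βω = 1·0+-24·1+-6·1 ≡ 0  ⇒  (a,b)_2 = +1.
v=29: a=29^1·(≡4), b=29^0·(≡6) mod 29; (4|29)=+1, (6|29)=+1; (−1)^{1·0·14}·(+1)^0·(+1)^1 = +1.
v=31: a=31^1·(≡30), b=31^0·(≡15) mod 31; (30|31)=-1, (15|31)=-1; (−1)^{1·0·15}·(-1)^0·(-1)^1 = -1.
v=23: a=23^4·(≡3), b=23^1·(≡2) mod 23; (3|23)=+1, (2|23)=+1; (−1)^{4·1·11}·(+1)^1·(+1)^4 = +1.
v=7: a=7^1·(≡6), b=7^0·(≡4) mod 7; (6|7)=-1, (4|7)=+1; (−1)^{1·0·3}·(-1)^0·(+1)^1 = +1.
v=19: a=19^9·(≡4), b=19^3·(≡17) mod 19; (4|19)=+1, (17|19)=+1; (−1)^{9·3·9}·(+1)^3·(+1)^9 = -1.
v=3: a=3^1·(≡1), b=3^0·(≡2) mod 3; (1|3)=+1, (2|3)=-1; (−1)^{1·0·1}·(+1)^0·(-1)^1 = -1.
v=11: a=11^2·(≡10), b=11^0·(≡9) mod 11; (10|11)=-1, (9|11)=+1; (−1)^{2·0·5}·(-1)^0·(+1)^2 = +1.
v=13: a=13^3·(≡10), b=13^1·(≡4) mod 13; (10|13)=+1, (4|13)=+1; (−1)^{3·1·6}·(+1)^1·(+1)^3 = +1.
v=37: a=37^3·(≡25), b=37^1·(≡18) mod 37; (25|37)=+1, (18|37)=-1; (−1)^{3·1·18}·(+1)^1·(-1)^3 = -1.
(-172535181, 210197 / ℚ) ramifies at {3, 19, 31, 37}: a division algebra.

[3, 19, 31, 37]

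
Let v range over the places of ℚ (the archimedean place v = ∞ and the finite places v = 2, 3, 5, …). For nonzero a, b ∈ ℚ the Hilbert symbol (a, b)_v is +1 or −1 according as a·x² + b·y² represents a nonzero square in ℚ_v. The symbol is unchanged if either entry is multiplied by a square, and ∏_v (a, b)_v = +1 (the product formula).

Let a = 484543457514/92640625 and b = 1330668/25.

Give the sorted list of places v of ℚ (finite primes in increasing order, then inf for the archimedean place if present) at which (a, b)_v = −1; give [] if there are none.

(a, b) ≡ (74, 3) mod (ℚ^×)²; places V = {2, 3, 5, 7, 11, 37, ∞}.
(a,b)_∞: sgn(74)=+, sgn(3)=+, so +1.
(a,b)_37: α=3, u≡22; β=2, v≡30 (mod 37); (22|37)=-1, (30|37)=+1; sign (−1)^0·-1^2·+1^3 = +1.
(a,b)_7: α=-2, u≡2; β=0, v≡6 (mod 7); (2|7)=+1, (6|7)=-1; sign (−1)^0·+1^0·-1^-2 = +1.
(a,b)_5: α=-6, u≡1; β=-2, v≡3 (mod 5); (1|5)=+1, (3|5)=-1; sign (−1)^0·+1^-2·-1^-6 = +1.
(a,b)_2: α=1, β=2; u≡5, v≡3 (mod 8); ε(u)ε(v)=0·1, αω(v)=1·1, βω(u)=2·1; sum ≡ 1  ⇒  -1.
(a,b)_3: α=14, u≡2; β=5, v≡1 (mod 3); (2|3)=-1, (1|3)=+1; sign (−1)^0·-1^5·+1^14 = -1.
(a,b)_11: α=-2, u≡2; β=0, v≡3 (mod 11); (2|11)=-1, (3|11)=+1; sign (−1)^0·-1^0·+1^-2 = +1.
Ram(74, 3) = {2, 3}; no ℚ_2-point on the conic.

[2, 3]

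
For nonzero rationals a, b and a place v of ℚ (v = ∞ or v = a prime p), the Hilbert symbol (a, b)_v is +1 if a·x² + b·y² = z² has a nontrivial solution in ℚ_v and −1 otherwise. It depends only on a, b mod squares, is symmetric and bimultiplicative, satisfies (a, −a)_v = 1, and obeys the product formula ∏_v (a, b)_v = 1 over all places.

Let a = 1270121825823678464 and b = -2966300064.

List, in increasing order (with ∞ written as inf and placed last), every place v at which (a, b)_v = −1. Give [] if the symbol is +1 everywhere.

Mod squares: a ≡ 494, b ≡ -420394. Check v ∈ {∞, 2, 3, 7, 13, 19, 23, 37}.
v=3: a=3^0·(≡2), b=3^2·(≡2) mod 3; (2|3)=-1, (2|3)=-1; (−1)^{0·2·1}·(-1)^2·(-1)^0 = +1.
v=∞: 494 > 0 and -420394 < 0  ⇒  (a,b)_∞ = +1.
v=13: a=13^1·(≡10), b=13^1·(≡8) mod 13; (10|13)=+1, (8|13)=-1; (−1)^{1·1·6}·(+1)^1·(-1)^1 = -1.
v=19: a=19^3·(≡17), b=19^1·(≡6) mod 19; (17|19)=+1, (6|19)=+1; (−1)^{3·1·9}·(+1)^1·(+1)^3 = -1.
v=37: a=37^2·(≡19), b=37^1·(≡33) mod 37; (19|37)=-1, (33|37)=+1; (−1)^{2·1·18}·(-1)^1·(+1)^2 = -1.
v=2: v_2(a)=13, v_2(b)=5; units ≡ 7, 3 (mod 8); ε·ε+αω+βω = 1·1+13·1+5·0 ≡ 0  ⇒  (a,b)_2 = +1.
v=7: a=7^4·(≡4), b=7^2·(≡6) mod 7; (4|7)=+1, (6|7)=-1; (−1)^{4·2·3}·(+1)^2·(-1)^4 = +1.
v=23: a=23^2·(≡20), b=23^1·(≡11) mod 23; (20|23)=-1, (11|23)=-1; (−1)^{2·1·11}·(-1)^1·(-1)^2 = -1.
(494, -420394 / ℚ) ramifies at {13, 19, 23, 37}: a division algebra.

[13, 19, 23, 37]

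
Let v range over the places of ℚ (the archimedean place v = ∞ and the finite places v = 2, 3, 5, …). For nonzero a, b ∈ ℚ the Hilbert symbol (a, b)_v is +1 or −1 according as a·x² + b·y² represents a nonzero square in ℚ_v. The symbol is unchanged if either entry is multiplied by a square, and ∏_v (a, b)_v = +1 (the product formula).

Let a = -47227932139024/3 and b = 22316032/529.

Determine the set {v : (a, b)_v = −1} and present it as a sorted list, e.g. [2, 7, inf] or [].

[13, 37]

(a, b) ≡ (-1443, 21793) mod (ℚ^×)²; places V = {2, 3, 7, 13, 19, 23, 31, 37, ∞}.
(a,b)_31: α=2, u≡20; β=1, v≡26 (mod 31); (20|31)=+1, (26|31)=-1; sign (−1)^0·+1^1·-1^2 = +1.
(a,b)_19: α=4, u≡4; β=1, v≡11 (mod 19); (4|19)=+1, (11|19)=+1; sign (−1)^0·+1^1·+1^4 = +1.
(a,b)_13: α=1, u≡2; β=0, v≡7 (mod 13); (2|13)=-1, (7|13)=-1; sign (−1)^0·-1^0·-1^1 = -1.
(a,b)_2: α=4, β=10; u≡5, v≡1 (mod 8); ε(u)ε(v)=0·0, αω(v)=4·0, βω(u)=10·1; sum ≡ 0  ⇒  +1.
(a,b)_23: α=0, u≡3; β=-2, v≡6 (mod 23); (3|23)=+1, (6|23)=+1; sign (−1)^0·+1^-2·+1^0 = +1.
(a,b)_∞: sgn(-1443)=−, sgn(21793)=+, so +1.
(a,b)_37: α=1, u≡15; β=1, v≡10 (mod 37); (15|37)=-1, (10|37)=+1; sign (−1)^0·-1^1·+1^1 = -1.
(a,b)_3: α=-1, u≡2; β=0, v≡1 (mod 3); (2|3)=-1, (1|3)=+1; sign (−1)^0·-1^0·+1^-1 = +1.
(a,b)_7: α=2, u≡3; β=0, v≡1 (mod 7); (3|7)=-1, (1|7)=+1; sign (−1)^0·-1^0·+1^2 = +1.
Ram(-1443, 21793) = {13, 37}; no ℚ_13-point on the conic.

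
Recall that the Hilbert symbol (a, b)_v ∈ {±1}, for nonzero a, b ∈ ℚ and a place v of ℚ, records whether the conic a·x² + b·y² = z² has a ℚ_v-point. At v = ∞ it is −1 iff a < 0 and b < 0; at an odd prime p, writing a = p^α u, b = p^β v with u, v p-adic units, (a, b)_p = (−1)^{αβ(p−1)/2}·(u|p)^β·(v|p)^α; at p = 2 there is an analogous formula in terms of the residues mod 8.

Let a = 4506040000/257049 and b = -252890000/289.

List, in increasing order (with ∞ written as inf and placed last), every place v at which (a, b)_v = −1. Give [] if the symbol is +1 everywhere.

Mod squares: a ≡ 19, b ≡ -209. Check v ∈ {∞, 2, 3, 5, 7, 11, 13, 17, 19}.
v=3: a=3^-2·(≡1), b=3^0·(≡1) mod 3; (1|3)=+1, (1|3)=+1; (−1)^{-2·0·1}·(+1)^0·(+1)^-2 = +1.
v=∞: 19 > 0 and -209 < 0  ⇒  (a,b)_∞ = +1.
v=19: a=19^1·(≡7), b=19^1·(≡8) mod 19; (7|19)=+1, (8|19)=-1; (−1)^{1·1·9}·(+1)^1·(-1)^1 = +1.
v=13: a=13^-4·(≡8), b=13^0·(≡9) mod 13; (8|13)=-1, (9|13)=+1; (−1)^{-4·0·6}·(-1)^0·(+1)^-4 = +1.
v=2: v_2(a)=6, v_2(b)=4; units ≡ 3, 7 (mod 8); ε·ε+αω+βω = 1·1+6·0+4·1 ≡ 1  ⇒  (a,b)_2 = -1.
v=5: a=5^4·(≡1), b=5^4·(≡4) mod 5; (1|5)=+1, (4|5)=+1; (−1)^{4·4·2}·(+1)^4·(+1)^4 = +1.
v=7: a=7^2·(≡3), b=7^0·(≡4) mod 7; (3|7)=-1, (4|7)=+1; (−1)^{2·0·3}·(-1)^0·(+1)^2 = +1.
v=11: a=11^2·(≡6), b=11^3·(≡1) mod 11; (6|11)=-1, (1|11)=+1; (−1)^{2·3·5}·(-1)^3·(+1)^2 = -1.
v=17: a=17^0·(≡16), b=17^-2·(≡11) mod 17; (16|17)=+1, (11|17)=-1; (−1)^{0·-2·8}·(+1)^-2·(-1)^0 = +1.
(19, -209 / ℚ) ramifies at {2, 11}: a division algebra.

[2, 11]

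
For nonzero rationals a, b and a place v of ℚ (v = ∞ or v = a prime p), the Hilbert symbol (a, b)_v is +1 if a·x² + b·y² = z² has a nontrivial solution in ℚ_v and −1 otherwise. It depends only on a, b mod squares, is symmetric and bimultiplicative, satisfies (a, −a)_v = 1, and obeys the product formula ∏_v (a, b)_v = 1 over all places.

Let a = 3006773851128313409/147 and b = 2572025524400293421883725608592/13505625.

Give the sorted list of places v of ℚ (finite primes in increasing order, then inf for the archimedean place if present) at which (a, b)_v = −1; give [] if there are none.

[3, 11, 13, 41]

(a, b) ≡ (123, 3230513) mod (ℚ^×)²; places V = {2, 3, 5, 7, 11, 13, 17, 19, 29, 41, ∞}.
(a,b)_∞: sgn(123)=+, sgn(3230513)=+, so +1.
(a,b)_41: α=3, u≡29; β=5, v≡5 (mod 41); (29|41)=-1, (5|41)=+1; sign (−1)^0·-1^5·+1^3 = -1.
(a,b)_7: α=-2, u≡1; β=-4, v≡5 (mod 7); (1|7)=+1, (5|7)=-1; sign (−1)^0·+1^-4·-1^-2 = +1.
(a,b)_19: α=2, u≡11; β=3, v≡15 (mod 19); (11|19)=+1, (15|19)=-1; sign (−1)^0·+1^3·-1^2 = +1.
(a,b)_11: α=4, u≡10; β=3, v≡3 (mod 11); (10|11)=-1, (3|11)=+1; sign (−1)^0·-1^3·+1^4 = -1.
(a,b)_5: α=0, u≡2; β=-4, v≡3 (mod 5); (2|5)=-1, (3|5)=-1; sign (−1)^0·-1^-4·-1^0 = +1.
(a,b)_13: α=4, u≡11; β=7, v≡6 (mod 13); (11|13)=-1, (6|13)=-1; sign (−1)^0·-1^7·-1^4 = -1.
(a,b)_3: α=-1, u≡2; β=-2, v≡2 (mod 3); (2|3)=-1, (2|3)=-1; sign (−1)^0·-1^-2·-1^-1 = -1.
(a,b)_17: α=2, u≡9; β=4, v≡5 (mod 17); (9|17)=+1, (5|17)=-1; sign (−1)^0·+1^4·-1^2 = +1.
(a,b)_29: α=0, u≡1; β=1, v≡19 (mod 29); (1|29)=+1, (19|29)=-1; sign (−1)^0·+1^1·-1^0 = +1.
(a,b)_2: α=0, β=4; u≡3, v≡1 (mod 8); ε(u)ε(v)=1·0, αω(v)=0·0, βω(u)=4·1; sum ≡ 0  ⇒  +1.
Ram(123, 3230513) = {3, 11, 13, 41}; no ℚ_3-point on the conic.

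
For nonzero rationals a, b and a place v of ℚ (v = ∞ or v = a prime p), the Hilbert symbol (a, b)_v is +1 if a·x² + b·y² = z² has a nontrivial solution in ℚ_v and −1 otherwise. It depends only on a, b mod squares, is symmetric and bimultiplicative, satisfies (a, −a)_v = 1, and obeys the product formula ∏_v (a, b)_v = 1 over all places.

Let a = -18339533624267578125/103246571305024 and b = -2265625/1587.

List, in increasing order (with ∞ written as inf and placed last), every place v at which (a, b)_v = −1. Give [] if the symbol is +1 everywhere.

(a, b) ≡ (-29, -435) mod (ℚ^×)²; places V = {2, 3, 5, 7, 13, 23, 29, ∞}.
(a,b)_5: α=14, u≡4; β=7, v≡3 (mod 5); (4|5)=+1, (3|5)=-1; sign (−1)^0·+1^7·-1^14 = +1.
(a,b)_23: α=-4, u≡15; β=-2, v≡12 (mod 23); (15|23)=-1, (12|23)=+1; sign (−1)^0·-1^-2·+1^-4 = +1.
(a,b)_3: α=6, u≡1; β=-1, v≡2 (mod 3); (1|3)=+1, (2|3)=-1; sign (−1)^0·+1^-1·-1^6 = +1.
(a,b)_7: α=-8, u≡5; β=0, v≡6 (mod 7); (5|7)=-1, (6|7)=-1; sign (−1)^0·-1^0·-1^-8 = +1.
(a,b)_13: α=2, u≡10; β=0, v≡2 (mod 13); (10|13)=+1, (2|13)=-1; sign (−1)^0·+1^0·-1^2 = +1.
(a,b)_∞: sgn(-29)=−, sgn(-435)=−, so -1.
(a,b)_2: α=-6, β=0; u≡3, v≡5 (mod 8); ε(u)ε(v)=1·0, αω(v)=-6·1, βω(u)=0·1; sum ≡ 0  ⇒  +1.
(a,b)_29: α=3, u≡9; β=1, v≡18 (mod 29); (9|29)=+1, (18|29)=-1; sign (−1)^0·+1^1·-1^3 = -1.
|Ram(-29, -435)| = 2, even; anisotropic at {29, ∞}.

[29, inf]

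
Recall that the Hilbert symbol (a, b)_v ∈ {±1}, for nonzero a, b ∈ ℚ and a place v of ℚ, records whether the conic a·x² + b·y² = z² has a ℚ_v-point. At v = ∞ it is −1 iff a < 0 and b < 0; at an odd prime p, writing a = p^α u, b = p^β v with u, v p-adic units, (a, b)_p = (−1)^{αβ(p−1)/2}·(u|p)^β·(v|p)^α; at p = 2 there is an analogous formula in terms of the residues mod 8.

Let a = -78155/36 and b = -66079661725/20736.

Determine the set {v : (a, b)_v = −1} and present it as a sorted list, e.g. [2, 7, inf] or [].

Mod squares: a ≡ -1595, b ≡ -1309. Check v ∈ {∞, 2, 3, 5, 7, 11, 17, 29}.
v=2: v_2(a)=-2, v_2(b)=-8; units ≡ 5, 3 (mod 8); ε·ε+αω+βω = 0·1+-2·1+-8·1 ≡ 0  ⇒  (a,b)_2 = +1.
v=3: a=3^-2·(≡1), b=3^-4·(≡2) mod 3; (1|3)=+1, (2|3)=-1; (−1)^{-2·-4·1}·(+1)^-4·(-1)^-2 = +1.
v=5: a=5^1·(≡4), b=5^2·(≡1) mod 5; (4|5)=+1, (1|5)=+1; (−1)^{1·2·2}·(+1)^2·(+1)^1 = +1.
v=7: a=7^2·(≡1), b=7^5·(≡4) mod 7; (1|7)=+1, (4|7)=+1; (−1)^{2·5·3}·(+1)^5·(+1)^2 = +1.
v=17: a=17^0·(≡14), b=17^1·(≡15) mod 17; (14|17)=-1, (15|17)=+1; (−1)^{0·1·8}·(-1)^1·(+1)^0 = -1.
v=11: a=11^1·(≡4), b=11^1·(≡2) mod 11; (4|11)=+1, (2|11)=-1; (−1)^{1·1·5}·(+1)^1·(-1)^1 = +1.
v=∞: -1595 < 0 and -1309 < 0  ⇒  (a,b)_∞ = -1.
v=29: a=29^1·(≡21), b=29^2·(≡20) mod 29; (21|29)=-1, (20|29)=+1; (−1)^{1·2·14}·(-1)^2·(+1)^1 = +1.
Ram(-1595, -1309) = {17, ∞}; no ℚ_17-point on the conic.

[17, inf]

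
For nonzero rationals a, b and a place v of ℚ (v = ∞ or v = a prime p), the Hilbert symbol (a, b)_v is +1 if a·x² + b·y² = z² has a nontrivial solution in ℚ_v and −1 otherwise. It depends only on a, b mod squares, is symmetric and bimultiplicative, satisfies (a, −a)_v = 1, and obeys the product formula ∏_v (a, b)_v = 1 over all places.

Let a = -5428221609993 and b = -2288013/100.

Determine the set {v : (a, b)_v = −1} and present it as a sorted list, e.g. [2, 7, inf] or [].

(a, b) ≡ (-2697, -7917) mod (ℚ^×)²; places V = {2, 3, 5, 7, 13, 17, 29, 31, ∞}.
(a,b)_3: α=1, u≡1; β=1, v≡1 (mod 3); (1|3)=+1, (1|3)=+1; sign (−1)^1·+1^1·+1^1 = -1.
(a,b)_7: α=2, u≡3; β=1, v≡3 (mod 7); (3|7)=-1, (3|7)=-1; sign (−1)^0·-1^1·-1^2 = -1.
(a,b)_13: α=2, u≡5; β=1, v≡5 (mod 13); (5|13)=-1, (5|13)=-1; sign (−1)^0·-1^1·-1^2 = -1.
(a,b)_2: α=0, β=-2; u≡7, v≡3 (mod 8); ε(u)ε(v)=1·1, αω(v)=0·1, βω(u)=-2·0; sum ≡ 1  ⇒  -1.
(a,b)_5: α=0, u≡2; β=-2, v≡3 (mod 5); (2|5)=-1, (3|5)=-1; sign (−1)^0·-1^-2·-1^0 = +1.
(a,b)_17: α=2, u≡11; β=2, v≡6 (mod 17); (11|17)=-1, (6|17)=-1; sign (−1)^0·-1^2·-1^2 = +1.
(a,b)_29: α=3, u≡9; β=1, v≡21 (mod 29); (9|29)=+1, (21|29)=-1; sign (−1)^0·+1^1·-1^3 = -1.
(a,b)_∞: sgn(-2697)=−, sgn(-7917)=−, so -1.
(a,b)_31: α=1, u≡30; β=0, v≡5 (mod 31); (30|31)=-1, (5|31)=+1; sign (−1)^0·-1^0·+1^1 = +1.
(-2697, -7917 / ℚ) ramifies at {2, 3, 7, 13, 29, ∞}: a division algebra.

[2, 3, 7, 13, 29, inf]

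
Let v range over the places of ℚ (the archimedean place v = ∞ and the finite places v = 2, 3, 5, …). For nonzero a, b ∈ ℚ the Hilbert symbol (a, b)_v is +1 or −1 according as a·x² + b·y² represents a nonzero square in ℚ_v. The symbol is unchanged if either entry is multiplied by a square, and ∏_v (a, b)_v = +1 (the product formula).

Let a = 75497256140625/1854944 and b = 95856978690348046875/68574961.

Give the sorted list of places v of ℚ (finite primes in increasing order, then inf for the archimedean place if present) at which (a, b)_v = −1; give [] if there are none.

(a, b) ≡ (798, 11) mod (ℚ^×)²; places V = {2, 3, 5, 7, 11, 13, 19, 31, ∞}.
(a,b)_5: α=6, u≡2; β=8, v≡1 (mod 5); (2|5)=-1, (1|5)=+1; sign (−1)^0·-1^8·+1^6 = +1.
(a,b)_3: α=7, u≡2; β=12, v≡2 (mod 3); (2|3)=-1, (2|3)=-1; sign (−1)^0·-1^12·-1^7 = -1.
(a,b)_∞: sgn(798)=+, sgn(11)=+, so +1.
(a,b)_7: α=-3, u≡1; β=-4, v≡4 (mod 7); (1|7)=+1, (4|7)=+1; sign (−1)^0·+1^-4·+1^-3 = +1.
(a,b)_19: α=1, u≡17; β=2, v≡1 (mod 19); (17|19)=+1, (1|19)=+1; sign (−1)^0·+1^2·+1^1 = +1.
(a,b)_31: α=2, u≡13; β=2, v≡27 (mod 31); (13|31)=-1, (27|31)=-1; sign (−1)^0·-1^2·-1^2 = +1.
(a,b)_2: α=-5, β=0; u≡7, v≡3 (mod 8); ε(u)ε(v)=1·1, αω(v)=-5·1, βω(u)=0·0; sum ≡ 0  ⇒  +1.
(a,b)_11: α=2, u≡7; β=3, v≡5 (mod 11); (7|11)=-1, (5|11)=+1; sign (−1)^0·-1^3·+1^2 = -1.
(a,b)_13: α=-2, u≡5; β=-4, v≡6 (mod 13); (5|13)=-1, (6|13)=-1; sign (−1)^0·-1^-4·-1^-2 = +1.
(798, 11 / ℚ) ramifies at {3, 11}: a division algebra.

[3, 11]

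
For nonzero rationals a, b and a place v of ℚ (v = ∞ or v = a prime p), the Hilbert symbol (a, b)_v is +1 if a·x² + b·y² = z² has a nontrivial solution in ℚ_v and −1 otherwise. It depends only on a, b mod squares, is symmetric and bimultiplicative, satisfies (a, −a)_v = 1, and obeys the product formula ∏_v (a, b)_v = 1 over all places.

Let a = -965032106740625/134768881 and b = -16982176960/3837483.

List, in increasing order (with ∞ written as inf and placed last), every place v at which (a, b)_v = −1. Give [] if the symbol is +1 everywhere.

[2, 5, 11, inf]

(a, b) ≡ (-1265, -345) mod (ℚ^×)²; places V = {2, 3, 5, 7, 11, 13, 19, 23, 29, 31, 47, ∞}.
(a,b)_19: α=-2, u≡18; β=0, v≡16 (mod 19); (18|19)=-1, (16|19)=+1; sign (−1)^0·-1^0·+1^-2 = +1.
(a,b)_29: α=0, u≡27; β=-2, v≡3 (mod 29); (27|29)=-1, (3|29)=-1; sign (−1)^0·-1^-2·-1^0 = +1.
(a,b)_23: α=3, u≡22; β=1, v≡1 (mod 23); (22|23)=-1, (1|23)=+1; sign (−1)^1·-1^1·+1^3 = +1.
(a,b)_11: α=1, u≡2; β=0, v≡10 (mod 11); (2|11)=-1, (10|11)=-1; sign (−1)^0·-1^0·-1^1 = -1.
(a,b)_47: α=-2, u≡16; β=0, v≡33 (mod 47); (16|47)=+1, (33|47)=-1; sign (−1)^0·+1^0·-1^-2 = +1.
(a,b)_∞: sgn(-1265)=−, sgn(-345)=−, so -1.
(a,b)_13: α=-2, u≡4; β=-2, v≡2 (mod 13); (4|13)=+1, (2|13)=-1; sign (−1)^0·+1^-2·-1^-2 = +1.
(a,b)_7: α=4, u≡2; β=4, v≡6 (mod 7); (2|7)=+1, (6|7)=-1; sign (−1)^0·+1^4·-1^4 = +1.
(a,b)_2: α=0, β=6; u≡7, v≡7 (mod 8); ε(u)ε(v)=1·1, αω(v)=0·0, βω(u)=6·0; sum ≡ 1  ⇒  -1.
(a,b)_3: α=0, u≡1; β=-3, v≡2 (mod 3); (1|3)=+1, (2|3)=-1; sign (−1)^0·+1^-3·-1^0 = +1.
(a,b)_5: α=5, u≡3; β=1, v≡1 (mod 5); (3|5)=-1, (1|5)=+1; sign (−1)^0·-1^1·+1^5 = -1.
(a,b)_31: α=2, u≡12; β=2, v≡26 (mod 31); (12|31)=-1, (26|31)=-1; sign (−1)^0·-1^2·-1^2 = +1.
(-1265, -345 / ℚ) ramifies at {2, 5, 11, ∞}: a division algebra.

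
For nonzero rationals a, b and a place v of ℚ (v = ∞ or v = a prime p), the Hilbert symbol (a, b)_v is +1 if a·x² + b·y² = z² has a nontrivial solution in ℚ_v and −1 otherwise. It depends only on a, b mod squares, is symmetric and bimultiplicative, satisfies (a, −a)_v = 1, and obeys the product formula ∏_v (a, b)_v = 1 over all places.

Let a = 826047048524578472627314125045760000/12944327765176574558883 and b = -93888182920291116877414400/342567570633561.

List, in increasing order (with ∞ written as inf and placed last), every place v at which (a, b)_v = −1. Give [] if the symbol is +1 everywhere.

(a, b) ≡ (54723, -29) mod (ℚ^×)²; places V = {2, 3, 5, 7, 11, 13, 17, 19, 29, 31, 37, ∞}.
(a,b)_17: α=9, u≡12; β=6, v≡12 (mod 17); (12|17)=-1, (12|17)=-1; sign (−1)^0·-1^6·-1^9 = -1.
(a,b)_5: α=4, u≡2; β=2, v≡4 (mod 5); (2|5)=-1, (4|5)=+1; sign (−1)^0·-1^2·+1^4 = +1.
(a,b)_19: α=2, u≡14; β=2, v≡7 (mod 19); (14|19)=-1, (7|19)=+1; sign (−1)^0·-1^2·+1^2 = +1.
(a,b)_2: α=20, β=16; u≡3, v≡3 (mod 8); ε(u)ε(v)=1·1, αω(v)=20·1, βω(u)=16·1; sum ≡ 1  ⇒  -1.
(a,b)_31: α=-2, u≡1; β=-2, v≡25 (mod 31); (1|31)=+1, (25|31)=+1; sign (−1)^0·+1^-2·+1^-2 = +1.
(a,b)_37: α=5, u≡16; β=4, v≡32 (mod 37); (16|37)=+1, (32|37)=-1; sign (−1)^0·+1^4·-1^5 = -1.
(a,b)_29: α=1, u≡19; β=1, v≡22 (mod 29); (19|29)=-1, (22|29)=+1; sign (−1)^0·-1^1·+1^1 = -1.
(a,b)_∞: sgn(54723)=+, sgn(-29)=−, so +1.
(a,b)_13: α=-6, u≡2; β=-2, v≡3 (mod 13); (2|13)=-1, (3|13)=+1; sign (−1)^0·-1^-2·+1^-6 = +1.
(a,b)_7: α=-4, u≡1; β=-2, v≡5 (mod 7); (1|7)=+1, (5|7)=-1; sign (−1)^0·+1^-2·-1^-4 = +1.
(a,b)_11: α=4, u≡4; β=2, v≡3 (mod 11); (4|11)=+1, (3|11)=+1; sign (−1)^0·+1^2·+1^4 = +1.
(a,b)_3: α=-19, u≡1; β=-16, v≡1 (mod 3); (1|3)=+1, (1|3)=+1; sign (−1)^0·+1^-16·+1^-19 = +1.
Ram(54723, -29) = {2, 17, 29, 37}; no ℚ_2-point on the conic.

[2, 17, 29, 37]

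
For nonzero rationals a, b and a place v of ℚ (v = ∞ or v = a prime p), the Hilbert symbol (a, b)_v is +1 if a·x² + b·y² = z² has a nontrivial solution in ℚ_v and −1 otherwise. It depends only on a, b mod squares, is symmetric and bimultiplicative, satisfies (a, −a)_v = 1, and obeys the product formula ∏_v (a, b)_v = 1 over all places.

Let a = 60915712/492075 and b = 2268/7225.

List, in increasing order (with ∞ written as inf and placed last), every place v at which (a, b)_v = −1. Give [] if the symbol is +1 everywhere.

[7, 11]

Mod squares: a ≡ 66, b ≡ 7. Check v ∈ {∞, 2, 3, 5, 7, 11, 13, 17}.
v=2: v_2(a)=15, v_2(b)=2; units ≡ 1, 7 (mod 8); ε·ε+αω+βω = 0·1+15·0+2·0 ≡ 0  ⇒  (a,b)_2 = +1.
v=7: a=7^0·(≡6), b=7^1·(≡2) mod 7; (6|7)=-1, (2|7)=+1; (−1)^{0·1·3}·(-1)^1·(+1)^0 = -1.
v=11: a=11^1·(≡7), b=11^0·(≡10) mod 11; (7|11)=-1, (10|11)=-1; (−1)^{1·0·5}·(-1)^0·(-1)^1 = -1.
v=3: a=3^-9·(≡1), b=3^4·(≡1) mod 3; (1|3)=+1, (1|3)=+1; (−1)^{-9·4·1}·(+1)^4·(+1)^-9 = +1.
v=17: a=17^0·(≡2), b=17^-2·(≡3) mod 17; (2|17)=+1, (3|17)=-1; (−1)^{0·-2·8}·(+1)^-2·(-1)^0 = +1.
v=13: a=13^2·(≡3), b=13^0·(≡11) mod 13; (3|13)=+1, (11|13)=-1; (−1)^{2·0·6}·(+1)^0·(-1)^2 = +1.
v=∞: 66 > 0 and 7 > 0  ⇒  (a,b)_∞ = +1.
v=5: a=5^-2·(≡4), b=5^-2·(≡2) mod 5; (4|5)=+1, (2|5)=-1; (−1)^{-2·-2·2}·(+1)^-2·(-1)^-2 = +1.
|Ram(66, 7)| = 2, even; anisotropic at {7, 11}.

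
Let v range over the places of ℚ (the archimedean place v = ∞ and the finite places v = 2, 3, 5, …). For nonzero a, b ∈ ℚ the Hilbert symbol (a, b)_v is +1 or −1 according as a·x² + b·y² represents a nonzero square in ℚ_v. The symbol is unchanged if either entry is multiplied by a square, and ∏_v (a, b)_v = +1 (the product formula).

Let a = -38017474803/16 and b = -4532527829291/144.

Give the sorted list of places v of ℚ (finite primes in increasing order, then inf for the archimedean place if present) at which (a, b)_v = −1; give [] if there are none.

(a, b) ≡ (-5022787, -3936779) mod (ℚ^×)²; places V = {2, 3, 7, 11, 29, 37, 41, 43, ∞}.
(a,b)_∞: sgn(-5022787)=−, sgn(-3936779)=−, so -1.
(a,b)_2: α=-4, β=-4; u≡5, v≡5 (mod 8); ε(u)ε(v)=0·0, αω(v)=-4·1, βω(u)=-4·1; sum ≡ 0  ⇒  +1.
(a,b)_7: α=1, u≡1; β=1, v≡4 (mod 7); (1|7)=+1, (4|7)=+1; sign (−1)^1·+1^1·+1^1 = -1.
(a,b)_43: α=1, u≡39; β=1, v≡7 (mod 43); (39|43)=-1, (7|43)=-1; sign (−1)^1·-1^1·-1^1 = -1.
(a,b)_29: α=2, u≡20; β=3, v≡12 (mod 29); (20|29)=+1, (12|29)=-1; sign (−1)^0·+1^3·-1^2 = +1.
(a,b)_37: α=1, u≡35; β=2, v≡34 (mod 37); (35|37)=-1, (34|37)=+1; sign (−1)^0·-1^2·+1^1 = +1.
(a,b)_3: α=2, u≡2; β=-2, v≡1 (mod 3); (2|3)=-1, (1|3)=+1; sign (−1)^0·-1^-2·+1^2 = +1.
(a,b)_41: α=1, u≡40; β=1, v≡7 (mod 41); (40|41)=+1, (7|41)=-1; sign (−1)^0·+1^1·-1^1 = -1.
(a,b)_11: α=1, u≡3; β=1, v≡10 (mod 11); (3|11)=+1, (10|11)=-1; sign (−1)^1·+1^1·-1^1 = +1.
|Ram(-5022787, -3936779)| = 4, even; anisotropic at {7, 41, 43, ∞}.

[7, 41, 43, inf]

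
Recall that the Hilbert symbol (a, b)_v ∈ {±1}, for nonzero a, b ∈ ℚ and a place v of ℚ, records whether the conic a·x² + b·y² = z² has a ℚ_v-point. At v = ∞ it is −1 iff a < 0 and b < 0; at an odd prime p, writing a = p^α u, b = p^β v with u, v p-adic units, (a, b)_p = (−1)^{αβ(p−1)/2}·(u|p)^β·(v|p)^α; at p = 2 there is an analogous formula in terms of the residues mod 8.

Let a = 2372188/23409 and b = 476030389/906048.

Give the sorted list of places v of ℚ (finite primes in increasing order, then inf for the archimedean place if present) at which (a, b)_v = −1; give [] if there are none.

[13, 31]

(a, b) ≡ (247, 7657) mod (ℚ^×)²; places V = {2, 3, 7, 11, 13, 17, 19, 29, 31, ∞}.
(a,b)_19: α=1, u≡3; β=1, v≡1 (mod 19); (3|19)=-1, (1|19)=+1; sign (−1)^1·-1^1·+1^1 = +1.
(a,b)_17: α=-2, u≡15; β=0, v≡7 (mod 17); (15|17)=+1, (7|17)=-1; sign (−1)^0·+1^0·-1^-2 = +1.
(a,b)_13: α=1, u≡11; β=-1, v≡1 (mod 13); (11|13)=-1, (1|13)=+1; sign (−1)^0·-1^-1·+1^1 = -1.
(a,b)_∞: sgn(247)=+, sgn(7657)=+, so +1.
(a,b)_29: α=0, u≡27; β=2, v≡7 (mod 29); (27|29)=-1, (7|29)=+1; sign (−1)^0·-1^2·+1^0 = +1.
(a,b)_3: α=-4, u≡1; β=-2, v≡1 (mod 3); (1|3)=+1, (1|3)=+1; sign (−1)^0·+1^-2·+1^-4 = +1.
(a,b)_2: α=2, β=-6; u≡7, v≡1 (mod 8); ε(u)ε(v)=1·0, αω(v)=2·0, βω(u)=-6·0; sum ≡ 0  ⇒  +1.
(a,b)_7: α=4, u≡1; β=0, v≡3 (mod 7); (1|7)=+1, (3|7)=-1; sign (−1)^0·+1^0·-1^4 = +1.
(a,b)_11: α=0, u≡5; β=-2, v≡4 (mod 11); (5|11)=+1, (4|11)=+1; sign (−1)^0·+1^-2·+1^0 = +1.
(a,b)_31: α=0, u≡17; β=3, v≡21 (mod 31); (17|31)=-1, (21|31)=-1; sign (−1)^0·-1^3·-1^0 = -1.
Ram(247, 7657) = {13, 31}; no ℚ_13-point on the conic.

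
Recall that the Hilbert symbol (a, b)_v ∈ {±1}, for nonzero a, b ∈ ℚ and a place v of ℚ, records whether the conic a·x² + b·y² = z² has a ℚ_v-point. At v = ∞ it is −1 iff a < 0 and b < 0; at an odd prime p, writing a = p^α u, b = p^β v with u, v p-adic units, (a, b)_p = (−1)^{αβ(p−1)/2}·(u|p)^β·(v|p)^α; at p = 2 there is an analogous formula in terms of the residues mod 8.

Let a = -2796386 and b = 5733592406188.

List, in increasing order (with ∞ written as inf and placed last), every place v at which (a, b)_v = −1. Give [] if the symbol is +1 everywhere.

(a, b) ≡ (-2796386, 1147) mod (ℚ^×)²; places V = {2, 23, 29, 31, 37, 53, ∞}.
(a,b)_23: α=1, u≡19; β=2, v≡15 (mod 23); (19|23)=-1, (15|23)=-1; sign (−1)^0·-1^2·-1^1 = -1.
(a,b)_31: α=1, u≡4; β=1, v≡21 (mod 31); (4|31)=+1, (21|31)=-1; sign (−1)^1·+1^1·-1^1 = +1.
(a,b)_2: α=1, β=2; u≡7, v≡3 (mod 8); ε(u)ε(v)=1·1, αω(v)=1·1, βω(u)=2·0; sum ≡ 0  ⇒  +1.
(a,b)_∞: sgn(-2796386)=−, sgn(1147)=+, so +1.
(a,b)_53: α=1, u≡26; β=2, v≡51 (mod 53); (26|53)=-1, (51|53)=-1; sign (−1)^0·-1^2·-1^1 = -1.
(a,b)_37: α=1, u≡13; β=1, v≡35 (mod 37); (13|37)=-1, (35|37)=-1; sign (−1)^0·-1^1·-1^1 = +1.
(a,b)_29: α=0, u≡26; β=2, v≡6 (mod 29); (26|29)=-1, (6|29)=+1; sign (−1)^0·-1^2·+1^0 = +1.
|Ram(-2796386, 1147)| = 2, even; anisotropic at {23, 53}.

[23, 53]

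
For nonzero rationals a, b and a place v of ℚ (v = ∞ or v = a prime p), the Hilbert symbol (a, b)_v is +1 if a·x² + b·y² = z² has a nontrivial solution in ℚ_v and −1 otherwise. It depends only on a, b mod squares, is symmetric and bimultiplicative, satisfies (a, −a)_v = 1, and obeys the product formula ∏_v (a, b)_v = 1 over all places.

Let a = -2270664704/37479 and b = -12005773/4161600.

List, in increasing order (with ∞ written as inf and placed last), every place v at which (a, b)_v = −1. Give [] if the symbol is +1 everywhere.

Mod squares: a ≡ -14586, b ≡ -13. Check v ∈ {∞, 2, 3, 5, 7, 11, 13, 17, 31}.
v=5: a=5^0·(≡4), b=5^-2·(≡3) mod 5; (4|5)=+1, (3|5)=-1; (−1)^{0·-2·2}·(+1)^-2·(-1)^0 = +1.
v=∞: -14586 < 0 and -13 < 0  ⇒  (a,b)_∞ = -1.
v=11: a=11^3·(≡3), b=11^0·(≡4) mod 11; (3|11)=+1, (4|11)=+1; (−1)^{3·0·5}·(+1)^0·(+1)^3 = +1.
v=17: a=17^1·(≡15), b=17^-2·(≡1) mod 17; (15|17)=+1, (1|17)=+1; (−1)^{1·-2·8}·(+1)^-2·(+1)^1 = +1.
v=2: v_2(a)=11, v_2(b)=-6; units ≡ 3, 3 (mod 8); ε·ε+αω+βω = 1·1+11·1+-6·1 ≡ 0  ⇒  (a,b)_2 = +1.
v=7: a=7^2·(≡2), b=7^0·(≡2) mod 7; (2|7)=+1, (2|7)=+1; (−1)^{2·0·3}·(+1)^0·(+1)^2 = +1.
v=3: a=3^-1·(≡1), b=3^-2·(≡2) mod 3; (1|3)=+1, (2|3)=-1; (−1)^{-1·-2·1}·(+1)^-2·(-1)^-1 = -1.
v=31: a=31^-2·(≡29), b=31^4·(≡16) mod 31; (29|31)=-1, (16|31)=+1; (−1)^{-2·4·15}·(-1)^4·(+1)^-2 = +1.
v=13: a=13^-1·(≡3), b=13^1·(≡12) mod 13; (3|13)=+1, (12|13)=+1; (−1)^{-1·1·6}·(+1)^1·(+1)^-1 = +1.
|Ram(-14586, -13)| = 2, even; anisotropic at {3, ∞}.

[3, inf]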